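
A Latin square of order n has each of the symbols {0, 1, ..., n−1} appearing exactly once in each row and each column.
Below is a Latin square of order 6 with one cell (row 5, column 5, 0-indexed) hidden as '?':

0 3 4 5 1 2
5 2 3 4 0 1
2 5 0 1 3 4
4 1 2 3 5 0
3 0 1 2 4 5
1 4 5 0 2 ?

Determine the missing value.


Row 5 contains symbols [0, 1, 2, 4, 5] — missing [3].
Column 5 contains symbols [0, 1, 2, 4, 5] — missing [3].
The missing symbol must appear in both missing sets; intersection = [3].
Therefore the hidden value is 3.

Missing value = 3.


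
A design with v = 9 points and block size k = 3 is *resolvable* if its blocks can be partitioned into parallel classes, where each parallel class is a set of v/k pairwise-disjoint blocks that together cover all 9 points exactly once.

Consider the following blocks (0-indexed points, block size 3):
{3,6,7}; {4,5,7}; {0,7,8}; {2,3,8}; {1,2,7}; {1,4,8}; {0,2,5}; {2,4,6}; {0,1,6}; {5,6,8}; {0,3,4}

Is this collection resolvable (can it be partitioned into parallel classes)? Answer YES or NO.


v = 9, block size k = 3, number of blocks = 11.
For resolvability, blocks must partition into parallel classes of size v/k = 3.
Total blocks must therefore be a multiple of 3: 11 = 3·3 + 2 ⇒ not divisible ✗.
Resolvable? NO.

NO


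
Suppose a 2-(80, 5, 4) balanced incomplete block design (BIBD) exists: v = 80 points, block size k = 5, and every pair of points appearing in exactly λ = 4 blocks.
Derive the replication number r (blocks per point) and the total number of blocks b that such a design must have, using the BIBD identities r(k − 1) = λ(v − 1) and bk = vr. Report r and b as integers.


Any 2-(v, k, λ) BIBD satisfies two necessary conditions:
  (i)  Each point sits in r blocks, and counting incidences through any fixed point gives r(k − 1) = λ(v − 1), so r = λ(v − 1)/(k − 1).
  (ii) Total incidences bk = vr, so b = vr/k.
Step 1: r = λ(v − 1)/(k − 1) = 4·(80 − 1)/(5 − 1) = 4·79/4 = 316/4 = 79.
Step 2: b = vr/k = 80·79/5 = 6320/5 = 1264.
Check integrality: r = 79 ∈ Z ✓, b = 1264 ∈ Z ✓.
(These identities are necessary conditions: they determine r and b for any design with these parameters, but do not by themselves prove that one exists.)

r = 79, b = 1264.


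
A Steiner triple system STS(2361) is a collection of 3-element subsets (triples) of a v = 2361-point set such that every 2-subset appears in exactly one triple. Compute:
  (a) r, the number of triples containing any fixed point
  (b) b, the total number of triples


An STS(v) is a 2-(v, 3, 1) BIBD: block size k = 3, λ = 1.
Replication: r(k − 1) = λ(v − 1) ⇒ r·2 = 2361 − 1 = 2360 ⇒ r = 1180.
Block count: b = v(v − 1)/6 = 2361·2360/6 = 5571960/6 = 928660.
(Check via bk = vr: 928660·3 = 2785980 = 2361·1180 = 2785980 ✓.)

r = 1180, b = 928660.


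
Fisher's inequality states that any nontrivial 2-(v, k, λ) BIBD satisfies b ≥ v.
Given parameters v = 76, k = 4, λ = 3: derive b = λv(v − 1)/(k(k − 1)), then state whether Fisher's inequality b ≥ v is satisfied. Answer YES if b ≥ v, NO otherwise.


r = λ(v − 1)/(k − 1) = 3·75/3 = 75.
b = vr/k = 76·75/4 = 1425.
Fisher's inequality: b ≥ v ⇔ 1425 ≥ 76? YES.

YES


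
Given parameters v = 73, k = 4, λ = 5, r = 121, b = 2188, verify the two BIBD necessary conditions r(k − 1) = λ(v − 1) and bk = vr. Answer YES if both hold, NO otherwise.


Condition (i): r(k − 1) = 121·3 = 363; λ(v − 1) = 5·72 = 360. Match? NO.
Condition (ii): bk = 2188·4 = 8752; vr = 73·121 = 8833. Match? NO.
Both conditions hold? NO.

NO


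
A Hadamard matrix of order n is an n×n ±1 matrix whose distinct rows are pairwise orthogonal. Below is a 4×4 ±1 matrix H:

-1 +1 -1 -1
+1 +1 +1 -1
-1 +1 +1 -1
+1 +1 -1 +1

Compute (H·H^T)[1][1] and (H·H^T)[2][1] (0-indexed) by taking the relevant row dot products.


Row 1 of H: [1, 1, 1, -1].
Row 2 of H: [-1, 1, 1, -1].
(H·H^T)[1][1] = Σ_j H[1][j]·H[1][j] = (1)² + (1)² + (1)² + (-1)² = 1 + 1 + 1 + 1 = 4.
(H·H^T)[2][1] = Σ_j H[2][j]·H[1][j] = (-1)·(1) + (1)·(1) + (1)·(1) + (-1)·(-1) = -1 + 1 + 1 + 1 = 2.
Rows 2 and 1 are not orthogonal (dot product = 2 ≠ 0), so H is not a Hadamard matrix.

(1,1) entry = 4; (2,1) entry = 2.


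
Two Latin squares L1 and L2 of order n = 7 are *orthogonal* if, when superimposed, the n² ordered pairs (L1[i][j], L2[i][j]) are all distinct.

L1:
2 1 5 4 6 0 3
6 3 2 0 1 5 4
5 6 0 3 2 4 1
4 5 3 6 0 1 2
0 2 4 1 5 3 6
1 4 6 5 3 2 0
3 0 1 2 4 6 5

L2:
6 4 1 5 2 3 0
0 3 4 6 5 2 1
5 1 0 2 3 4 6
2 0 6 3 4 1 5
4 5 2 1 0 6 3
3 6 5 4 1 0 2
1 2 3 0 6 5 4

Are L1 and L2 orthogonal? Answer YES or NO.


Form the n² = 49 superimposed pairs (L1[i][j], L2[i][j]), row by row (rows and columns indexed from 0):
row 0: (2,6) (1,4) (5,1) (4,5) (6,2) (0,3) (3,0)
row 1: (6,0) (3,3) (2,4) (0,6) (1,5) (5,2) (4,1)
row 2: (5,5) (6,1) (0,0) (3,2) (2,3) (4,4) (1,6)
row 3: (4,2) (5,0) (3,6) (6,3) (0,4) (1,1) (2,5)
row 4: (0,4) (2,5) (4,2) (1,1) (5,0) (3,6) (6,3)
row 5: (1,3) (4,6) (6,5) (5,4) (3,1) (2,0) (0,2)
row 6: (3,1) (0,2) (1,3) (2,0) (4,6) (6,5) (5,4)
Orthogonality requires all 49 pairs distinct.
But the pair (0,4) repeats: cell (3,4) has L1 = 0, L2 = 4, and cell (4,0) has L1 = 0, L2 = 4.
A repeated pair means some other pair never occurs (only 35 distinct pairs out of 49), so the squares are not orthogonal.
Conclusion: NO.

NO


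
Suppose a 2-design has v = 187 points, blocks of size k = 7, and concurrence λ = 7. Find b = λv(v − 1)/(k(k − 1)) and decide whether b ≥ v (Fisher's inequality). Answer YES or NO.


b = λv(v − 1)/(k(k − 1)) = 7·187·186/(7·6) = 243474/42 = 5797.
Compare with v = 187: b ≥ v, so Fisher's inequality holds.

YES


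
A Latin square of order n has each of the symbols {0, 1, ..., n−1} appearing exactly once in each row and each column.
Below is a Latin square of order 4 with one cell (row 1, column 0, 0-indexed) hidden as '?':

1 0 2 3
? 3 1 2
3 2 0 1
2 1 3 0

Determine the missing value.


Row 1 contains symbols [1, 2, 3] — missing [0].
Column 0 contains symbols [1, 2, 3] — missing [0].
The missing symbol must appear in both missing sets; intersection = [0].
Therefore the hidden value is 0.

Missing value = 0.


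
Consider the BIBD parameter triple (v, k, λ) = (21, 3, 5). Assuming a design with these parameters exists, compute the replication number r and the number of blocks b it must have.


Any 2-(v, k, λ) BIBD satisfies two necessary conditions:
  (i)  Each point sits in r blocks, and counting incidences through any fixed point gives r(k − 1) = λ(v − 1), so r = λ(v − 1)/(k − 1).
  (ii) Total incidences bk = vr, so b = vr/k.
Step 1: r = λ(v − 1)/(k − 1) = 5·(21 − 1)/(3 − 1) = 5·20/2 = 100/2 = 50.
Step 2: b = vr/k = 21·50/3 = 1050/3 = 350.
Check integrality: r = 50 ∈ Z ✓, b = 350 ∈ Z ✓.
(These identities are necessary conditions: they determine r and b for any design with these parameters, but do not by themselves prove that one exists.)

r = 50, b = 350.


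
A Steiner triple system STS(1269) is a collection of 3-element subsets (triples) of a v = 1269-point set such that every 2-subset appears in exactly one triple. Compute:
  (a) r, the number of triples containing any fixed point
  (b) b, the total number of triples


An STS(v) is a 2-(v, 3, 1) BIBD: block size k = 3, λ = 1.
Replication: r(k − 1) = λ(v − 1) ⇒ r·2 = 1269 − 1 = 1268 ⇒ r = 634.
Block count: b = v(v − 1)/6 = 1269·1268/6 = 1609092/6 = 268182.

r = 634, b = 268182.


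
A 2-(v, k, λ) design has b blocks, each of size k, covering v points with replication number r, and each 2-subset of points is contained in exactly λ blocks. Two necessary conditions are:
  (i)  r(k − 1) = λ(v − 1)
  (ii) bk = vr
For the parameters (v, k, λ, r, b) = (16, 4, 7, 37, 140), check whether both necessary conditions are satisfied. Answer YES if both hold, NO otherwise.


Condition (i): r(k − 1) = 37·3 = 111; λ(v − 1) = 7·15 = 105. Match? NO.
Condition (ii): bk = 140·4 = 560; vr = 16·37 = 592. Match? NO.
Both conditions hold? NO.

NO


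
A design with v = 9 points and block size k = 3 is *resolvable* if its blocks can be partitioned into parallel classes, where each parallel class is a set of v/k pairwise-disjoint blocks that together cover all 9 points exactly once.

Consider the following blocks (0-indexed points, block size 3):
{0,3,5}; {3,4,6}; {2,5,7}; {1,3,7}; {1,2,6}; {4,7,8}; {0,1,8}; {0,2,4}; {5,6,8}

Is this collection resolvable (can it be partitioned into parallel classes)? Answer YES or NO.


v = 9, block size k = 3, number of blocks = 9.
For resolvability, blocks must partition into parallel classes of size v/k = 3.
Total blocks must therefore be a multiple of 3: 9 = 3·3 + 0 ⇒ divisible ✓.
Greedy packing gives 3 candidate class(es). Each should be a full parallel class (size 3, covers all 9 points).
  Class 1 (3 blocks): {0,3,5}; {1,2,6}; {4,7,8}. Points covered: [0, 1, 2, 3, 4, 5, 6, 7, 8].
  Class 2 (3 blocks): {3,4,6}; {2,5,7}; {0,1,8}. Points covered: [0, 1, 2, 3, 4, 5, 6, 7, 8].
  Class 3 (3 blocks): {1,3,7}; {0,2,4}; {5,6,8}. Points covered: [0, 1, 2, 3, 4, 5, 6, 7, 8].
All classes full (size 3)? YES. All classes cover every point? YES.
Resolvable? YES.

YES


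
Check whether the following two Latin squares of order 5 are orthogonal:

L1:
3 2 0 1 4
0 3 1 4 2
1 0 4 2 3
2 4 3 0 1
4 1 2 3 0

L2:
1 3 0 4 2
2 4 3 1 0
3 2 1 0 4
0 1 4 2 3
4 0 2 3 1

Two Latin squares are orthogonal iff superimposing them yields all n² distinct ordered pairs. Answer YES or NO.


Form the n² = 25 superimposed pairs (L1[i][j], L2[i][j]), row by row (rows and columns indexed from 0):
row 0: (3,1) (2,3) (0,0) (1,4) (4,2)
row 1: (0,2) (3,4) (1,3) (4,1) (2,0)
row 2: (1,3) (0,2) (4,1) (2,0) (3,4)
row 3: (2,0) (4,1) (3,4) (0,2) (1,3)
row 4: (4,4) (1,0) (2,2) (3,3) (0,1)
Orthogonality requires all 25 pairs distinct.
But the pair (1,3) repeats: cell (1,2) has L1 = 1, L2 = 3, and cell (2,0) has L1 = 1, L2 = 3.
A repeated pair means some other pair never occurs (only 15 distinct pairs out of 25), so the squares are not orthogonal.
Conclusion: NO.

NO


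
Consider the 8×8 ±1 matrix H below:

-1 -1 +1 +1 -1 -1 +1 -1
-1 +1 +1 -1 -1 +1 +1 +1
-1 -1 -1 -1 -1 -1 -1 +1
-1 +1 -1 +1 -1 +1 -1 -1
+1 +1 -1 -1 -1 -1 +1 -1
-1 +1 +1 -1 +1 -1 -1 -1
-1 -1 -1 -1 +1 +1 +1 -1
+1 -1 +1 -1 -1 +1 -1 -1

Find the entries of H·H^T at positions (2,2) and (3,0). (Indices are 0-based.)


Row 0 of H: [-1, -1, 1, 1, -1, -1, 1, -1].
Row 2 of H: [-1, -1, -1, -1, -1, -1, -1, 1].
Row 3 of H: [-1, 1, -1, 1, -1, 1, -1, -1].
(H·H^T)[2][2] = Σ_j H[2][j]·H[2][j] = (-1)² + (-1)² + (-1)² + (-1)² + (-1)² + (-1)² + (-1)² + (1)² = 1 + 1 + 1 + 1 + 1 + 1 + 1 + 1 = 8.
(H·H^T)[3][0] = Σ_j H[3][j]·H[0][j] = (-1)·(-1) + (1)·(-1) + (-1)·(1) + (1)·(1) + (-1)·(-1) + (1)·(-1) + (-1)·(1) + (-1)·(-1) = 1 + -1 + -1 + 1 + 1 + -1 + -1 + 1 = 0.
So rows 3 and 0 are orthogonal; the diagonal entry equals n = 8.

(2,2) entry = 8; (3,0) entry = 0.


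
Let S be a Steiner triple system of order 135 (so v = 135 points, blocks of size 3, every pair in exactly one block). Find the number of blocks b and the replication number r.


An STS(v) is a 2-(v, 3, 1) BIBD: block size k = 3, λ = 1.
Replication: r(k − 1) = λ(v − 1) ⇒ r·2 = 135 − 1 = 134 ⇒ r = 67.
Block count: bk = vr ⇒ b·3 = 135·67 = 9045 ⇒ b = 3015.

r = 67, b = 3015.


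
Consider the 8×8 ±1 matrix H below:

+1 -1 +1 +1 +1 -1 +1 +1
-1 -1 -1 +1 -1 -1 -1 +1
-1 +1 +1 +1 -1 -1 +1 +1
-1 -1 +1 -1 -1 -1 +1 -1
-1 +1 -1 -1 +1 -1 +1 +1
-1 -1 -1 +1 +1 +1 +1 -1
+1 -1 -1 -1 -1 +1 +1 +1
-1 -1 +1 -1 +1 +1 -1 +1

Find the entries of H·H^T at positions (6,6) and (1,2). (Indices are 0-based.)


Row 1 of H: [-1, -1, -1, 1, -1, -1, -1, 1].
Row 2 of H: [-1, 1, 1, 1, -1, -1, 1, 1].
Row 6 of H: [1, -1, -1, -1, -1, 1, 1, 1].
(H·H^T)[6][6] = Σ_j H[6][j]·H[6][j] = (1)² + (-1)² + (-1)² + (-1)² + (-1)² + (1)² + (1)² + (1)² = 1 + 1 + 1 + 1 + 1 + 1 + 1 + 1 = 8.
(H·H^T)[1][2] = Σ_j H[1][j]·H[2][j] = (-1)·(-1) + (-1)·(1) + (-1)·(1) + (1)·(1) + (-1)·(-1) + (-1)·(-1) + (-1)·(1) + (1)·(1) = 1 + -1 + -1 + 1 + 1 + 1 + -1 + 1 = 2.
Rows 1 and 2 are not orthogonal (dot product = 2 ≠ 0), so H is not a Hadamard matrix.

(6,6) entry = 8; (1,2) entry = 2.


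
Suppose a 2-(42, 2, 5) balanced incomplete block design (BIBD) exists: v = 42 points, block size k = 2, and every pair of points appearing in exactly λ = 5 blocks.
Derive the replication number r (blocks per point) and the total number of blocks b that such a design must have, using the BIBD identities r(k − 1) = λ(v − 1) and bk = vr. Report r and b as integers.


Any 2-(v, k, λ) BIBD satisfies two necessary conditions:
  (i)  Each point sits in r blocks, and counting incidences through any fixed point gives r(k − 1) = λ(v − 1), so r = λ(v − 1)/(k − 1).
  (ii) Total incidences bk = vr, so b = vr/k.
Step 1: r = λ(v − 1)/(k − 1) = 5·(42 − 1)/(2 − 1) = 5·41/1 = 205/1 = 205.
Step 2: b = vr/k = 42·205/2 = 8610/2 = 4305.
Check integrality: r = 205 ∈ Z ✓, b = 4305 ∈ Z ✓.
(These identities are necessary conditions: they determine r and b for any design with these parameters, but do not by themselves prove that one exists.)

r = 205, b = 4305.


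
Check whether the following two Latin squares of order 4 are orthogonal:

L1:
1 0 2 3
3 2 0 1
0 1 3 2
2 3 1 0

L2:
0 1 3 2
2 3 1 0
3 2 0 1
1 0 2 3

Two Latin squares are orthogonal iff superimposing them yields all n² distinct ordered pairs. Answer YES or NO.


Form the n² = 16 superimposed pairs (L1[i][j], L2[i][j]), row by row (rows and columns indexed from 0):
row 0: (1,0) (0,1) (2,3) (3,2)
row 1: (3,2) (2,3) (0,1) (1,0)
row 2: (0,3) (1,2) (3,0) (2,1)
row 3: (2,1) (3,0) (1,2) (0,3)
Orthogonality requires all 16 pairs distinct.
But the pair (3,2) repeats: cell (0,3) has L1 = 3, L2 = 2, and cell (1,0) has L1 = 3, L2 = 2.
A repeated pair means some other pair never occurs (only 8 distinct pairs out of 16), so the squares are not orthogonal.
Conclusion: NO.

NO


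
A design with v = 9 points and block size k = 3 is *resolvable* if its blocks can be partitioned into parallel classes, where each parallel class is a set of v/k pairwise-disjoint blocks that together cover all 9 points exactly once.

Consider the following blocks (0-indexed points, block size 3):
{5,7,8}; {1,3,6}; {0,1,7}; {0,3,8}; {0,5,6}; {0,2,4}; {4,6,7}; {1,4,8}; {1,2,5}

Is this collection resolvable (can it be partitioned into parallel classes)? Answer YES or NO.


v = 9, block size k = 3, number of blocks = 9.
For resolvability, blocks must partition into parallel classes of size v/k = 3.
Total blocks must therefore be a multiple of 3: 9 = 3·3 + 0 ⇒ divisible ✓.
Consider block {0,1,7}. It intersects every other block in the collection, so no parallel class of size 3 can contain it.
Since every block must belong to some parallel class in a resolution, the collection cannot be partitioned into parallel classes.
Resolvable? NO.

NO


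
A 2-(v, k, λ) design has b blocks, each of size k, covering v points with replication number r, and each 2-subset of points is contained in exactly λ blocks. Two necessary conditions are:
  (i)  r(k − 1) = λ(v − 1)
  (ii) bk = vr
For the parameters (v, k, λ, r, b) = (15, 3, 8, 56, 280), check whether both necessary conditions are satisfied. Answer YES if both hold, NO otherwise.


Condition (i): r(k − 1) = 56·2 = 112; λ(v − 1) = 8·14 = 112. Match? YES.
Condition (ii): bk = 280·3 = 840; vr = 15·56 = 840. Match? YES.
Both conditions hold? YES.

YES


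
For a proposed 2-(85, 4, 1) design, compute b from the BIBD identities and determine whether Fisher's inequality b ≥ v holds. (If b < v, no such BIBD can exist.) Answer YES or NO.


b = λv(v − 1)/(k(k − 1)) = 1·85·84/(4·3) = 7140/12 = 595.
Compare with v = 85: b ≥ v, so Fisher's inequality holds.

YES


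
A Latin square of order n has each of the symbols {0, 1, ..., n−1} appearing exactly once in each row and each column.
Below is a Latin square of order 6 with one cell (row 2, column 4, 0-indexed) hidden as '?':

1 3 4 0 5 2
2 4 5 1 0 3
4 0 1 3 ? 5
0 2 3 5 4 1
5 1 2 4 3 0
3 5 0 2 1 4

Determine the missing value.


Row 2 contains symbols [0, 1, 3, 4, 5] — missing [2].
Column 4 contains symbols [0, 1, 3, 4, 5] — missing [2].
The missing symbol must appear in both missing sets; intersection = [2].
Therefore the hidden value is 2.

Missing value = 2.


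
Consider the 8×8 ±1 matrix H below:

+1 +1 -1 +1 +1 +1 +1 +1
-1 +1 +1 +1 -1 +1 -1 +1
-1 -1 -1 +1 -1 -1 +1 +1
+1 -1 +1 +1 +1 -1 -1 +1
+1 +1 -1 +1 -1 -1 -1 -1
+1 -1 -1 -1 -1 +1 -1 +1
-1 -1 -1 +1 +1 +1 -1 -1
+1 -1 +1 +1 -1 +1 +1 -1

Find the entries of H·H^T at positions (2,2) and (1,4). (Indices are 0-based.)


Row 1 of H: [-1, 1, 1, 1, -1, 1, -1, 1].
Row 2 of H: [-1, -1, -1, 1, -1, -1, 1, 1].
Row 4 of H: [1, 1, -1, 1, -1, -1, -1, -1].
(H·H^T)[2][2] = Σ_j H[2][j]·H[2][j] = (-1)² + (-1)² + (-1)² + (1)² + (-1)² + (-1)² + (1)² + (1)² = 1 + 1 + 1 + 1 + 1 + 1 + 1 + 1 = 8.
(H·H^T)[1][4] = Σ_j H[1][j]·H[4][j] = (-1)·(1) + (1)·(1) + (1)·(-1) + (1)·(1) + (-1)·(-1) + (1)·(-1) + (-1)·(-1) + (1)·(-1) = -1 + 1 + -1 + 1 + 1 + -1 + 1 + -1 = 0.
So rows 1 and 4 are orthogonal; the diagonal entry equals n = 8.

(2,2) entry = 8; (1,4) entry = 0.


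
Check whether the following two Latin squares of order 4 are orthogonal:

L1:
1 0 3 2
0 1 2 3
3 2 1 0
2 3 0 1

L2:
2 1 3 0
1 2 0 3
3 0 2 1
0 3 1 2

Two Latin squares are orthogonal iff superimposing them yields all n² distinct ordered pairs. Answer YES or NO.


Form the n² = 16 superimposed pairs (L1[i][j], L2[i][j]), row by row (rows and columns indexed from 0):
row 0: (1,2) (0,1) (3,3) (2,0)
row 1: (0,1) (1,2) (2,0) (3,3)
row 2: (3,3) (2,0) (1,2) (0,1)
row 3: (2,0) (3,3) (0,1) (1,2)
Orthogonality requires all 16 pairs distinct.
But the pair (0,1) repeats: cell (0,1) has L1 = 0, L2 = 1, and cell (1,0) has L1 = 0, L2 = 1.
A repeated pair means some other pair never occurs (only 4 distinct pairs out of 16), so the squares are not orthogonal.
Conclusion: NO.

NO


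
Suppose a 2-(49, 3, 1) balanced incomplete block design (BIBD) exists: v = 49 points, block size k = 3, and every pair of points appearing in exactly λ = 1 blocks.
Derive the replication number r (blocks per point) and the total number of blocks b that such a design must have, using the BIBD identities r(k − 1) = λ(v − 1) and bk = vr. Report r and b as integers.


Any 2-(v, k, λ) BIBD satisfies two necessary conditions:
  (i)  Each point sits in r blocks, and counting incidences through any fixed point gives r(k − 1) = λ(v − 1), so r = λ(v − 1)/(k − 1).
  (ii) Total incidences bk = vr, so b = vr/k.
Step 1: r = λ(v − 1)/(k − 1) = 1·(49 − 1)/(3 − 1) = 1·48/2 = 48/2 = 24.
Step 2: b = vr/k = 49·24/3 = 1176/3 = 392.
Check integrality: r = 24 ∈ Z ✓, b = 392 ∈ Z ✓.
(These identities are necessary conditions: they determine r and b for any design with these parameters, but do not by themselves prove that one exists.)

r = 24, b = 392.


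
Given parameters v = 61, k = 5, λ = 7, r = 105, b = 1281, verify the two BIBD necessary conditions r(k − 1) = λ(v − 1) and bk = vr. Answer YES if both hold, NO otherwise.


Condition (i): r(k − 1) = 105·4 = 420; λ(v − 1) = 7·60 = 420. Match? YES.
Condition (ii): bk = 1281·5 = 6405; vr = 61·105 = 6405. Match? YES.
Both conditions hold? YES.

YES


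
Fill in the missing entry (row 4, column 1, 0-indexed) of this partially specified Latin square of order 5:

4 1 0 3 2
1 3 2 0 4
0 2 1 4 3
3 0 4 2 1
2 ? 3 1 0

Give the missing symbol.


Row 4 contains symbols [0, 1, 2, 3] — missing [4].
Column 1 contains symbols [0, 1, 2, 3] — missing [4].
The missing symbol must appear in both missing sets; intersection = [4].
Therefore the hidden value is 4.

Missing value = 4.


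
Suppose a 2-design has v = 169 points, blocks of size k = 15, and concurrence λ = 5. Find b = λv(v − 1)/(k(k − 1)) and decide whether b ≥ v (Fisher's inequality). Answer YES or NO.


b = λv(v − 1)/(k(k − 1)) = 5·169·168/(15·14) = 141960/210 = 676.
Compare with v = 169: b ≥ v, so Fisher's inequality holds.

YES


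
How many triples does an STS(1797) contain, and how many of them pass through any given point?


An STS(v) is a 2-(v, 3, 1) BIBD: block size k = 3, λ = 1.
Replication: r(k − 1) = λ(v − 1) ⇒ r·2 = 1797 − 1 = 1796 ⇒ r = 898.
Block count: bk = vr ⇒ b·3 = 1797·898 = 1613706 ⇒ b = 537902.
(Check via b = v(v − 1)/6 = 1797·1796/6 = 3227412/6 = 537902.)

r = 898, b = 537902.


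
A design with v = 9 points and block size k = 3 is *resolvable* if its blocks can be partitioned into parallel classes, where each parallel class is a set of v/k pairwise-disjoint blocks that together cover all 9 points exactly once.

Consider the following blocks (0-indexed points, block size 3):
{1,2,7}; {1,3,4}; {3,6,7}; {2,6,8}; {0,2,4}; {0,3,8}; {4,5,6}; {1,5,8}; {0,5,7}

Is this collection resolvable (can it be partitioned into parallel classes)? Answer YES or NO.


v = 9, block size k = 3, number of blocks = 9.
For resolvability, blocks must partition into parallel classes of size v/k = 3.
Total blocks must therefore be a multiple of 3: 9 = 3·3 + 0 ⇒ divisible ✓.
Greedy packing gives 3 candidate class(es). Each should be a full parallel class (size 3, covers all 9 points).
  Class 1 (3 blocks): {1,2,7}; {0,3,8}; {4,5,6}. Points covered: [0, 1, 2, 3, 4, 5, 6, 7, 8].
  Class 2 (3 blocks): {1,3,4}; {2,6,8}; {0,5,7}. Points covered: [0, 1, 2, 3, 4, 5, 6, 7, 8].
  Class 3 (3 blocks): {3,6,7}; {0,2,4}; {1,5,8}. Points covered: [0, 1, 2, 3, 4, 5, 6, 7, 8].
All classes full (size 3)? YES. All classes cover every point? YES.
Resolvable? YES.

YES


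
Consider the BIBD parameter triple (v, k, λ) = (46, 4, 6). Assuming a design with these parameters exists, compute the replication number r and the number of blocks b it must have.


Any 2-(v, k, λ) BIBD satisfies two necessary conditions:
  (i)  Each point sits in r blocks, and counting incidences through any fixed point gives r(k − 1) = λ(v − 1), so r = λ(v − 1)/(k − 1).
  (ii) Total incidences bk = vr, so b = vr/k.
Step 1: r = λ(v − 1)/(k − 1) = 6·(46 − 1)/(4 − 1) = 6·45/3 = 270/3 = 90.
Step 2: b = vr/k = 46·90/4 = 4140/4 = 1035.
Check integrality: r = 90 ∈ Z ✓, b = 1035 ∈ Z ✓.
(These identities are necessary conditions: they determine r and b for any design with these parameters, but do not by themselves prove that one exists.)

r = 90, b = 1035.


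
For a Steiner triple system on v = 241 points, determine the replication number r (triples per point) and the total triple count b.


An STS(v) is a 2-(v, 3, 1) BIBD: block size k = 3, λ = 1.
Replication: r(k − 1) = λ(v − 1) ⇒ r·2 = 241 − 1 = 240 ⇒ r = 120.
Block count: b = v(v − 1)/6 = 241·240/6 = 57840/6 = 9640.
(Check via bk = vr: 9640·3 = 28920 = 241·120 = 28920 ✓.)

r = 120, b = 9640.


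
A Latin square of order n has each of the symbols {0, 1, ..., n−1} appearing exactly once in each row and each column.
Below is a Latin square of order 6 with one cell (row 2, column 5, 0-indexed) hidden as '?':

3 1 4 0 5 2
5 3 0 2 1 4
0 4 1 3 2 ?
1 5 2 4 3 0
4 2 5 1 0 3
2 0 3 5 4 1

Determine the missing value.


Row 2 contains symbols [0, 1, 2, 3, 4] — missing [5].
Column 5 contains symbols [0, 1, 2, 3, 4] — missing [5].
The missing symbol must appear in both missing sets; intersection = [5].
Therefore the hidden value is 5.

Missing value = 5.


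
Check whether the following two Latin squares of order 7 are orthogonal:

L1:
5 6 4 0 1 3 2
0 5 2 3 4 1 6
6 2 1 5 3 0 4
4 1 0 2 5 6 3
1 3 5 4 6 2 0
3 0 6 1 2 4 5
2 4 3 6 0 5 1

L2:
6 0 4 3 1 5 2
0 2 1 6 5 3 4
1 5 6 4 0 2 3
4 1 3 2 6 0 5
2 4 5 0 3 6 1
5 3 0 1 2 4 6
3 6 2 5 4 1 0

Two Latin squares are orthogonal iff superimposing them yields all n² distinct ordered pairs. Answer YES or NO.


Form the n² = 49 superimposed pairs (L1[i][j], L2[i][j]), row by row (rows and columns indexed from 0):
row 0: (5,6) (6,0) (4,4) (0,3) (1,1) (3,5) (2,2)
row 1: (0,0) (5,2) (2,1) (3,6) (4,5) (1,3) (6,4)
row 2: (6,1) (2,5) (1,6) (5,4) (3,0) (0,2) (4,3)
row 3: (4,4) (1,1) (0,3) (2,2) (5,6) (6,0) (3,5)
row 4: (1,2) (3,4) (5,5) (4,0) (6,3) (2,6) (0,1)
row 5: (3,5) (0,3) (6,0) (1,1) (2,2) (4,4) (5,6)
row 6: (2,3) (4,6) (3,2) (6,5) (0,4) (5,1) (1,0)
Orthogonality requires all 49 pairs distinct.
But the pair (4,4) repeats: cell (0,2) has L1 = 4, L2 = 4, and cell (3,0) has L1 = 4, L2 = 4.
A repeated pair means some other pair never occurs (only 35 distinct pairs out of 49), so the squares are not orthogonal.
Conclusion: NO.

NO


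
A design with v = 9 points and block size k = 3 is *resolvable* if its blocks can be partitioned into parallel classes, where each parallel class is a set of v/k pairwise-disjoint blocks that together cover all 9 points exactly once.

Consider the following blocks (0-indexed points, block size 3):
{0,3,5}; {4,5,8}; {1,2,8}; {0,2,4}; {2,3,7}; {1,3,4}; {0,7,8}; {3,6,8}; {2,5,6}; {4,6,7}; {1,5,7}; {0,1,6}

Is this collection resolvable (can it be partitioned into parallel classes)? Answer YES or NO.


v = 9, block size k = 3, number of blocks = 12.
For resolvability, blocks must partition into parallel classes of size v/k = 3.
Total blocks must therefore be a multiple of 3: 12 = 3·4 + 0 ⇒ divisible ✓.
Greedy packing gives 4 candidate class(es). Each should be a full parallel class (size 3, covers all 9 points).
  Class 1 (3 blocks): {0,3,5}; {1,2,8}; {4,6,7}. Points covered: [0, 1, 2, 3, 4, 5, 6, 7, 8].
  Class 2 (3 blocks): {4,5,8}; {2,3,7}; {0,1,6}. Points covered: [0, 1, 2, 3, 4, 5, 6, 7, 8].
  Class 3 (3 blocks): {0,2,4}; {3,6,8}; {1,5,7}. Points covered: [0, 1, 2, 3, 4, 5, 6, 7, 8].
  Class 4 (3 blocks): {1,3,4}; {0,7,8}; {2,5,6}. Points covered: [0, 1, 2, 3, 4, 5, 6, 7, 8].
All classes full (size 3)? YES. All classes cover every point? YES.
Resolvable? YES.

YES


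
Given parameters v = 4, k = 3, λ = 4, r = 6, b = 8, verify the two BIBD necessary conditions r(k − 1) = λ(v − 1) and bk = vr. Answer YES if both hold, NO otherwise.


Condition (i): r(k − 1) = 6·2 = 12; λ(v − 1) = 4·3 = 12. Match? YES.
Condition (ii): bk = 8·3 = 24; vr = 4·6 = 24. Match? YES.
Both conditions hold? YES.

YES


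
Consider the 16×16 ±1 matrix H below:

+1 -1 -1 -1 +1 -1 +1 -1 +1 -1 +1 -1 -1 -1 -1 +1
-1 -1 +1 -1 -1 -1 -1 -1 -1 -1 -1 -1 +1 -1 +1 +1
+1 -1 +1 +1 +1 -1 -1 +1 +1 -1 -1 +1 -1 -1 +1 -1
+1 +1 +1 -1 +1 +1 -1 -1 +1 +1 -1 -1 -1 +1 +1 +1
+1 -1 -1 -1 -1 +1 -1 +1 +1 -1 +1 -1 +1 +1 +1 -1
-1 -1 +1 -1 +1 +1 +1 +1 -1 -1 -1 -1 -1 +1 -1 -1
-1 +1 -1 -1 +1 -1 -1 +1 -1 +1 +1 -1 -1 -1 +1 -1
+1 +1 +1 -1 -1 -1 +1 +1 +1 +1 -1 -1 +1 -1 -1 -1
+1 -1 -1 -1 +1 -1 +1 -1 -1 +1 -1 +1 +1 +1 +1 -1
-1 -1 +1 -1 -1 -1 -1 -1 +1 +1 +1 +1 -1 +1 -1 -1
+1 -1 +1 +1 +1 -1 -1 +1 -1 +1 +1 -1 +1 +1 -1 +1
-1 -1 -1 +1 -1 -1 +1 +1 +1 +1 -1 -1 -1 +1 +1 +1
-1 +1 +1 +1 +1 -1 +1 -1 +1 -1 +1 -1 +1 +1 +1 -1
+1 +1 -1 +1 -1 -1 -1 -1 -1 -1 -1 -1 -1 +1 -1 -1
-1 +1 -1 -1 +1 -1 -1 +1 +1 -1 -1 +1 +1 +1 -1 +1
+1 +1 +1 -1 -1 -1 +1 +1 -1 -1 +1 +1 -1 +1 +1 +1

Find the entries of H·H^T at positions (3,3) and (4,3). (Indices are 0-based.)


Row 3 of H: [1, 1, 1, -1, 1, 1, -1, -1, 1, 1, -1, -1, -1, 1, 1, 1].
Row 4 of H: [1, -1, -1, -1, -1, 1, -1, 1, 1, -1, 1, -1, 1, 1, 1, -1].
(H·H^T)[3][3] = Σ_j H[3][j]·H[3][j] = (1)² + (1)² + (1)² + (-1)² + (1)² + (1)² + (-1)² + (-1)² + (1)² + (1)² + (-1)² + (-1)² + (-1)² + (1)² + (1)² + (1)² = 1 + 1 + 1 + 1 + 1 + 1 + 1 + 1 + 1 + 1 + 1 + 1 + 1 + 1 + 1 + 1 = 16.
(H·H^T)[4][3] = Σ_j H[4][j]·H[3][j] = (1)·(1) + (-1)·(1) + (-1)·(1) + (-1)·(-1) + (-1)·(1) + (1)·(1) + (-1)·(-1) + (1)·(-1) + (1)·(1) + (-1)·(1) + (1)·(-1) + (-1)·(-1) + (1)·(-1) + (1)·(1) + (1)·(1) + (-1)·(1) = 1 + -1 + -1 + 1 + -1 + 1 + 1 + -1 + 1 + -1 + -1 + 1 + -1 + 1 + 1 + -1 = 0.
So rows 4 and 3 are orthogonal; the diagonal entry equals n = 16.

(3,3) entry = 16; (4,3) entry = 0.


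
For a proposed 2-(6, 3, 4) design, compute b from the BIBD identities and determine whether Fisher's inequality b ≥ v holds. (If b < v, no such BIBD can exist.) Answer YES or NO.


b = λv(v − 1)/(k(k − 1)) = 4·6·5/(3·2) = 120/6 = 20.
Compare with v = 6: b ≥ v, so Fisher's inequality holds.

YES


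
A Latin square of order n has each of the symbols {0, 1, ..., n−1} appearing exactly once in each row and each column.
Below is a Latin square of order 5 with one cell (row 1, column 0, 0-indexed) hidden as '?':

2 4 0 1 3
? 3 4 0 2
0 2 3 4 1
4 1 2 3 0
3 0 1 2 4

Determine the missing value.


Row 1 contains symbols [0, 2, 3, 4] — missing [1].
Column 0 contains symbols [0, 2, 3, 4] — missing [1].
The missing symbol must appear in both missing sets; intersection = [1].
Therefore the hidden value is 1.

Missing value = 1.


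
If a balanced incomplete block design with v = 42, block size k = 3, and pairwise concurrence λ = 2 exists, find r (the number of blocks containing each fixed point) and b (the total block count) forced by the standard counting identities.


Any 2-(v, k, λ) BIBD satisfies two necessary conditions:
  (i)  Each point sits in r blocks, and counting incidences through any fixed point gives r(k − 1) = λ(v − 1), so r = λ(v − 1)/(k − 1).
  (ii) Total incidences bk = vr, so b = vr/k.
Step 1: r = λ(v − 1)/(k − 1) = 2·(42 − 1)/(3 − 1) = 2·41/2 = 82/2 = 41.
Step 2: b = vr/k = 42·41/3 = 1722/3 = 574.
Check integrality: r = 41 ∈ Z ✓, b = 574 ∈ Z ✓.
(These identities are necessary conditions: they determine r and b for any design with these parameters, but do not by themselves prove that one exists.)

r = 41, b = 574.


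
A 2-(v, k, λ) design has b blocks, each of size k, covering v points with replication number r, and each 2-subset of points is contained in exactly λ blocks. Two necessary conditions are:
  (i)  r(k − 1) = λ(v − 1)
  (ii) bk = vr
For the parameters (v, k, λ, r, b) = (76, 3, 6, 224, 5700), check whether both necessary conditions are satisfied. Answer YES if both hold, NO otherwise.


Condition (i): r(k − 1) = 224·2 = 448; λ(v − 1) = 6·75 = 450. Match? NO.
Condition (ii): bk = 5700·3 = 17100; vr = 76·224 = 17024. Match? NO.
Both conditions hold? NO.

NO


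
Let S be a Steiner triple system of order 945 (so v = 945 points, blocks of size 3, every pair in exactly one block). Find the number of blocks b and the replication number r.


An STS(v) is a 2-(v, 3, 1) BIBD: block size k = 3, λ = 1.
Replication: r(k − 1) = λ(v − 1) ⇒ r·2 = 945 − 1 = 944 ⇒ r = 472.
Block count: bk = vr ⇒ b·3 = 945·472 = 446040 ⇒ b = 148680.

r = 472, b = 148680.


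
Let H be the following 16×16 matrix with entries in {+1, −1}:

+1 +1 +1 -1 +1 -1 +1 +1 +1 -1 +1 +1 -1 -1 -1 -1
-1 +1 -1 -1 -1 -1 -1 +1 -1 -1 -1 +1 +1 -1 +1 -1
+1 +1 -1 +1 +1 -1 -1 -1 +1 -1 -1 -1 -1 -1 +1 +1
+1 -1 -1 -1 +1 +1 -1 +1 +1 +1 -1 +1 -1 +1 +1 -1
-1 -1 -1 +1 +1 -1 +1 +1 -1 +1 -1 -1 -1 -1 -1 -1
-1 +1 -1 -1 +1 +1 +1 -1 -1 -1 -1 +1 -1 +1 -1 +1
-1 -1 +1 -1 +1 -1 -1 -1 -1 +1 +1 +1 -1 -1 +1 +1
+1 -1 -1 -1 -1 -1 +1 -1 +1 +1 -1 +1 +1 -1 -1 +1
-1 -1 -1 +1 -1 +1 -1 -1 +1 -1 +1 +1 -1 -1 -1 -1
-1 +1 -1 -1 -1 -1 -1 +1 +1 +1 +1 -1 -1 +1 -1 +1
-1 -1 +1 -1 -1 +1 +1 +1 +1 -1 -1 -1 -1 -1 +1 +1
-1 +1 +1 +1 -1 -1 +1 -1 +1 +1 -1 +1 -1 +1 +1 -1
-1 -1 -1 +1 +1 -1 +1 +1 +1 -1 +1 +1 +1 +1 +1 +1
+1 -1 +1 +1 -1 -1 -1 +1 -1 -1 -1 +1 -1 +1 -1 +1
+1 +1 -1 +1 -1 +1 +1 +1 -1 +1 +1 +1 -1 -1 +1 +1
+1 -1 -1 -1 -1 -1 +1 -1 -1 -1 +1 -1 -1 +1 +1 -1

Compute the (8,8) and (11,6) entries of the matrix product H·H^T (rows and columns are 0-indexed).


Row 6 of H: [-1, -1, 1, -1, 1, -1, -1, -1, -1, 1, 1, 1, -1, -1, 1, 1].
Row 8 of H: [-1, -1, -1, 1, -1, 1, -1, -1, 1, -1, 1, 1, -1, -1, -1, -1].
Row 11 of H: [-1, 1, 1, 1, -1, -1, 1, -1, 1, 1, -1, 1, -1, 1, 1, -1].
(H·H^T)[8][8] = Σ_j H[8][j]·H[8][j] = (-1)² + (-1)² + (-1)² + (1)² + (-1)² + (1)² + (-1)² + (-1)² + (1)² + (-1)² + (1)² + (1)² + (-1)² + (-1)² + (-1)² + (-1)² = 1 + 1 + 1 + 1 + 1 + 1 + 1 + 1 + 1 + 1 + 1 + 1 + 1 + 1 + 1 + 1 = 16.
(H·H^T)[11][6] = Σ_j H[11][j]·H[6][j] = (-1)·(-1) + (1)·(-1) + (1)·(1) + (1)·(-1) + (-1)·(1) + (-1)·(-1) + (1)·(-1) + (-1)·(-1) + (1)·(-1) + (1)·(1) + (-1)·(1) + (1)·(1) + (-1)·(-1) + (1)·(-1) + (1)·(1) + (-1)·(1) = 1 + -1 + 1 + -1 + -1 + 1 + -1 + 1 + -1 + 1 + -1 + 1 + 1 + -1 + 1 + -1 = 0.
So rows 11 and 6 are orthogonal; the diagonal entry equals n = 16.

(8,8) entry = 16; (11,6) entry = 0.


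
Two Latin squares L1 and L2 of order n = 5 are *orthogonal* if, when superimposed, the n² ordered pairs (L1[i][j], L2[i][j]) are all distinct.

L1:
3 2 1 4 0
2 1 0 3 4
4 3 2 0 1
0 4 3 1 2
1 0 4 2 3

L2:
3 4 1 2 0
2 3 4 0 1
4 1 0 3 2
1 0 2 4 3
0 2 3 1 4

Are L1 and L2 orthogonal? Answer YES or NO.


Form the n² = 25 superimposed pairs (L1[i][j], L2[i][j]), row by row (rows and columns indexed from 0):
row 0: (3,3) (2,4) (1,1) (4,2) (0,0)
row 1: (2,2) (1,3) (0,4) (3,0) (4,1)
row 2: (4,4) (3,1) (2,0) (0,3) (1,2)
row 3: (0,1) (4,0) (3,2) (1,4) (2,3)
row 4: (1,0) (0,2) (4,3) (2,1) (3,4)
Orthogonality requires all 25 pairs distinct.
Check by first coordinate: for each symbol s of L1, list the L2 entries in the n cells where L1 = s; they must all differ.
  L1 = 0: L2 entries (in reading order) 0, 4, 3, 1, 2 — all 5 distinct ✓
  L1 = 1: L2 entries (in reading order) 1, 3, 2, 4, 0 — all 5 distinct ✓
  L1 = 2: L2 entries (in reading order) 4, 2, 0, 3, 1 — all 5 distinct ✓
  L1 = 3: L2 entries (in reading order) 3, 0, 1, 2, 4 — all 5 distinct ✓
  L1 = 4: L2 entries (in reading order) 2, 1, 4, 0, 3 — all 5 distinct ✓
Every symbol of L1 meets every symbol of L2 exactly once, so all 25 pairs are distinct (25 of 25).
Conclusion: YES.

YES


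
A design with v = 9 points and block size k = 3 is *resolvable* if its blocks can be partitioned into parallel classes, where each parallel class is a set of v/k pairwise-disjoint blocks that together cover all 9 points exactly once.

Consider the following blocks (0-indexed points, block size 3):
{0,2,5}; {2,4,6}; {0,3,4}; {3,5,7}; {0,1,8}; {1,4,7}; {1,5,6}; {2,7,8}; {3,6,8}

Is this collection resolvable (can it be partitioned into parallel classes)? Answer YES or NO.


v = 9, block size k = 3, number of blocks = 9.
For resolvability, blocks must partition into parallel classes of size v/k = 3.
Total blocks must therefore be a multiple of 3: 9 = 3·3 + 0 ⇒ divisible ✓.
Greedy packing gives 3 candidate class(es). Each should be a full parallel class (size 3, covers all 9 points).
  Class 1 (3 blocks): {0,2,5}; {1,4,7}; {3,6,8}. Points covered: [0, 1, 2, 3, 4, 5, 6, 7, 8].
  Class 2 (3 blocks): {2,4,6}; {3,5,7}; {0,1,8}. Points covered: [0, 1, 2, 3, 4, 5, 6, 7, 8].
  Class 3 (3 blocks): {0,3,4}; {1,5,6}; {2,7,8}. Points covered: [0, 1, 2, 3, 4, 5, 6, 7, 8].
All classes full (size 3)? YES. All classes cover every point? YES.
Resolvable? YES.

YES


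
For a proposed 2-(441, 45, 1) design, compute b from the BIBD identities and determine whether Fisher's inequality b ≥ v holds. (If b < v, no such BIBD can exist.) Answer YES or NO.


r = λ(v − 1)/(k − 1) = 1·440/44 = 10.
b = vr/k = 441·10/45 = 98.
Fisher's inequality: b ≥ v ⇔ 98 ≥ 441? NO.

NO


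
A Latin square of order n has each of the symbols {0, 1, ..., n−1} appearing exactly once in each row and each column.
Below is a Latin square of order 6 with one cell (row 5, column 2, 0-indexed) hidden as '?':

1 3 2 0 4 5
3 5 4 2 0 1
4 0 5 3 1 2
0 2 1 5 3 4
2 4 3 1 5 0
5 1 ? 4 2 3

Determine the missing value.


Row 5 contains symbols [1, 2, 3, 4, 5] — missing [0].
Column 2 contains symbols [1, 2, 3, 4, 5] — missing [0].
The missing symbol must appear in both missing sets; intersection = [0].
Therefore the hidden value is 0.

Missing value = 0.


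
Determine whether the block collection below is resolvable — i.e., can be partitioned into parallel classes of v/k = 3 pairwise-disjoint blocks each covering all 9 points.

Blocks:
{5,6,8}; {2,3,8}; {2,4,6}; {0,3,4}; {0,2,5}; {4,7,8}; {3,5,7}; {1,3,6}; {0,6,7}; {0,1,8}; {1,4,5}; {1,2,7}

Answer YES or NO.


v = 9, block size k = 3, number of blocks = 12.
For resolvability, blocks must partition into parallel classes of size v/k = 3.
Total blocks must therefore be a multiple of 3: 12 = 3·4 + 0 ⇒ divisible ✓.
Greedy packing gives 4 candidate class(es). Each should be a full parallel class (size 3, covers all 9 points).
  Class 1 (3 blocks): {5,6,8}; {0,3,4}; {1,2,7}. Points covered: [0, 1, 2, 3, 4, 5, 6, 7, 8].
  Class 2 (3 blocks): {2,3,8}; {0,6,7}; {1,4,5}. Points covered: [0, 1, 2, 3, 4, 5, 6, 7, 8].
  Class 3 (3 blocks): {2,4,6}; {3,5,7}; {0,1,8}. Points covered: [0, 1, 2, 3, 4, 5, 6, 7, 8].
  Class 4 (3 blocks): {0,2,5}; {4,7,8}; {1,3,6}. Points covered: [0, 1, 2, 3, 4, 5, 6, 7, 8].
All classes full (size 3)? YES. All classes cover every point? YES.
Resolvable? YES.

YES


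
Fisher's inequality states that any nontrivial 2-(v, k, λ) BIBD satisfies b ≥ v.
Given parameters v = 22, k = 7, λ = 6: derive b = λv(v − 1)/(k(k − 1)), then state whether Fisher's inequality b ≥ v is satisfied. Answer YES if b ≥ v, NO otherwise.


b = λv(v − 1)/(k(k − 1)) = 6·22·21/(7·6) = 2772/42 = 66.
Compare with v = 22: b ≥ v, so Fisher's inequality holds.

YES


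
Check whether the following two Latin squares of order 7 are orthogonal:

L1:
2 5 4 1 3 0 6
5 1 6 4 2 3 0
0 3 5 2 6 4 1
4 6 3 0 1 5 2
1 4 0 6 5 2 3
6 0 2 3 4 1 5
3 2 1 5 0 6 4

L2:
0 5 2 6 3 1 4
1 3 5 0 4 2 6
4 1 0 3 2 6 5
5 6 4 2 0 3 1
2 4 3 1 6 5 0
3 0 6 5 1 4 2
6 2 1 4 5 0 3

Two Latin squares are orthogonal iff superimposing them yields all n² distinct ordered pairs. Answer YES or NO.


Form the n² = 49 superimposed pairs (L1[i][j], L2[i][j]), row by row (rows and columns indexed from 0):
row 0: (2,0) (5,5) (4,2) (1,6) (3,3) (0,1) (6,4)
row 1: (5,1) (1,3) (6,5) (4,0) (2,4) (3,2) (0,6)
row 2: (0,4) (3,1) (5,0) (2,3) (6,2) (4,6) (1,5)
row 3: (4,5) (6,6) (3,4) (0,2) (1,0) (5,3) (2,1)
row 4: (1,2) (4,4) (0,3) (6,1) (5,6) (2,5) (3,0)
row 5: (6,3) (0,0) (2,6) (3,5) (4,1) (1,4) (5,2)
row 6: (3,6) (2,2) (1,1) (5,4) (0,5) (6,0) (4,3)
Orthogonality requires all 49 pairs distinct.
Check by first coordinate: for each symbol s of L1, list the L2 entries in the n cells where L1 = s; they must all differ.
  L1 = 0: L2 entries (in reading order) 1, 6, 4, 2, 3, 0, 5 — all 7 distinct ✓
  L1 = 1: L2 entries (in reading order) 6, 3, 5, 0, 2, 4, 1 — all 7 distinct ✓
  L1 = 2: L2 entries (in reading order) 0, 4, 3, 1, 5, 6, 2 — all 7 distinct ✓
  L1 = 3: L2 entries (in reading order) 3, 2, 1, 4, 0, 5, 6 — all 7 distinct ✓
  L1 = 4: L2 entries (in reading order) 2, 0, 6, 5, 4, 1, 3 — all 7 distinct ✓
  L1 = 5: L2 entries (in reading order) 5, 1, 0, 3, 6, 2, 4 — all 7 distinct ✓
  L1 = 6: L2 entries (in reading order) 4, 5, 2, 6, 1, 3, 0 — all 7 distinct ✓
Every symbol of L1 meets every symbol of L2 exactly once, so all 49 pairs are distinct (49 of 49).
Conclusion: YES.

YES


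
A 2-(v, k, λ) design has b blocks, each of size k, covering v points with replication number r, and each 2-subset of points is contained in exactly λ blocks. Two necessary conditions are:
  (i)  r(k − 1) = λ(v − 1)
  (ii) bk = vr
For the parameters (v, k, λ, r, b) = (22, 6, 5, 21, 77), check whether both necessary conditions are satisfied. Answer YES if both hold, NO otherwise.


Condition (i): r(k − 1) = 21·5 = 105; λ(v − 1) = 5·21 = 105. Match? YES.
Condition (ii): bk = 77·6 = 462; vr = 22·21 = 462. Match? YES.
Both conditions hold? YES.

YES


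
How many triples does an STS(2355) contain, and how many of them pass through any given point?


An STS(v) is a 2-(v, 3, 1) BIBD: block size k = 3, λ = 1.
Replication: r(k − 1) = λ(v − 1) ⇒ r·2 = 2355 − 1 = 2354 ⇒ r = 1177.
Block count: b = v(v − 1)/6 = 2355·2354/6 = 5543670/6 = 923945.

r = 1177, b = 923945.


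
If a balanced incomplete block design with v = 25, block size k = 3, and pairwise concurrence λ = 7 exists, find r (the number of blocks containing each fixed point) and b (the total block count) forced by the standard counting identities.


Any 2-(v, k, λ) BIBD satisfies two necessary conditions:
  (i)  Each point sits in r blocks, and counting incidences through any fixed point gives r(k − 1) = λ(v − 1), so r = λ(v − 1)/(k − 1).
  (ii) Total incidences bk = vr, so b = vr/k.
Step 1: r = λ(v − 1)/(k − 1) = 7·(25 − 1)/(3 − 1) = 7·24/2 = 168/2 = 84.
Step 2: b = vr/k = 25·84/3 = 2100/3 = 700.
Check integrality: r = 84 ∈ Z ✓, b = 700 ∈ Z ✓.
(These identities are necessary conditions: they determine r and b for any design with these parameters, but do not by themselves prove that one exists.)

r = 84, b = 700.
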